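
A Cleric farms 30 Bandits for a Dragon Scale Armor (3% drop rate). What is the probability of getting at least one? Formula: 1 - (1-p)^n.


P(at least one) = 1 - P(none) = 1 - (1-p)^n
p = 3/100 = 0.03
1 - p = 0.97
(1 - p)^30 = 0.97^30 = 0.401007
P(at least one) = 1 - 0.401007 = 0.5990

0.5990


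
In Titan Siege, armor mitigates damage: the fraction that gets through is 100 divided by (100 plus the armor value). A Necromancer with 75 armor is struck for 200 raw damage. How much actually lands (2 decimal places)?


actual = 200 * 100 / (100 + 75)
= 200 * 100 / 175
= 20000 / 175
= 114.29

114.29 damage


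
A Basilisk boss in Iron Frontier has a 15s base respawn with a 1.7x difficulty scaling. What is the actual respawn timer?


Respawn time = base * multiplier
= 15 * 1.7
= 25.5 seconds

25.5 seconds


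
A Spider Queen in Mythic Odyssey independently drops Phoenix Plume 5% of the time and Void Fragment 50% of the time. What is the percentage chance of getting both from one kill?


For independent events, P(both) = P(A) * P(B)
= 5% * 50%
= 250 / 100 %
= 2.5%

2.5%


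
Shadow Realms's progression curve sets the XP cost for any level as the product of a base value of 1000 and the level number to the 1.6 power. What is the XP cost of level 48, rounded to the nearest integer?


XP = 1000 * level^1.6
Substitute level = 48:
XP = 1000 * 48^1.6
= 1000 * 489.763
= 489763

489763 XP


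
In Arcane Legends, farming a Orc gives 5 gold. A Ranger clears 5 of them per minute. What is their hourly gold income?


Gold per minute = 5 * 5 = 25
Gold per hour = 25 * 60 = 1500

1500 gold/hour


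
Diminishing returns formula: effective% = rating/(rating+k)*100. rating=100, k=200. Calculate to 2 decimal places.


effective% = rating / (rating + k) * 100
= 100 / (100 + 200) * 100
= 100 / 300 * 100
= 0.333333 * 100
= 33.33%

33.33%


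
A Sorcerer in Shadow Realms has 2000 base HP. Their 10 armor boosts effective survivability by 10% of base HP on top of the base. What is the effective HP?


EHP = 2000 * (1 + 10/100)
= 2000 * (1 + 0.1)
= 2000 * 1.1
= 2200.0

2200.0 EHP


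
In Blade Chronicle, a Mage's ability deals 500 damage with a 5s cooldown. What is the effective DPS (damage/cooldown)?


DPS = damage / cooldown
= 500 / 5
= 100.00

100.00 DPS


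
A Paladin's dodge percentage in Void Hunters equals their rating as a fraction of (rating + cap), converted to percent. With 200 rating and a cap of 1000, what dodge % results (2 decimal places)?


dodge% = 200 / (200 + 1000) * 100
= 200 / 1200 * 100
= 0.166667 * 100
= 16.67%

16.67%


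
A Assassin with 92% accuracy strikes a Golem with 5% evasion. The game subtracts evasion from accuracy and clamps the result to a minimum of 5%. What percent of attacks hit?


accuracy - evasion = 92 - 5 = 87
Apply floor: max(87, 5) = 87
Hit chance = 87%

87%


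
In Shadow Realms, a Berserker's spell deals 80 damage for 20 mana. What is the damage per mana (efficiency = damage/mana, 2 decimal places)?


Efficiency = damage / mana
= 80 / 20
= 4.00

4.00 dmg/mana


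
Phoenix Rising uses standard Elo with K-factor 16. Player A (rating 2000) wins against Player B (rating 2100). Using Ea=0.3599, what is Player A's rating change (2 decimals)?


Elo update: delta = K * (S - Ea), where S = 1 (wins)
S - Ea = 1 - 0.3599 = 0.6401
Rating change = 16 * 0.6401
= 10.24

10.24 rating points


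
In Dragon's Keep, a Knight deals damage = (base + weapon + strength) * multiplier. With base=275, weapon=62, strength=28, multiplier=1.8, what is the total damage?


Sum base + weapon + str = 275 + 62 + 28 = 365
Multiply by 1.8:
365 * 1.8 = 657.0

657.0 damage


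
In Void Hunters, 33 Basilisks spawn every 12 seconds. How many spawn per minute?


Spawns per minute = count * (60 / interval)
= 33 * (60 / 12)
= 33 * 5.0
= 165.0

165.0 per minute


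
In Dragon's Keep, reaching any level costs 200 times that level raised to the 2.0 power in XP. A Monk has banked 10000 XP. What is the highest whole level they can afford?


XP = 200 * level^2.0, so level = (XP / 200)^(1/2.0)
= (10000 / 200)^(1/2.0)
= 50.0^0.5
= 7.0711
Floor: level = 7

level 7


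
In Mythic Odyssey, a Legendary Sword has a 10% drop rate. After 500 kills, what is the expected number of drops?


Expected drops = kills * (drop_rate / 100)
= 500 * (10 / 100)
= 500 * 0.1
= 50.0

50.0 drops


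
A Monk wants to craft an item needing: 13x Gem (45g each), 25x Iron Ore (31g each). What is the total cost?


Cost breakdown:
  Gem: 13 * 45 = 585
  Iron Ore: 25 * 31 = 775
Total = 585 + 775 = 1360

1360 gold


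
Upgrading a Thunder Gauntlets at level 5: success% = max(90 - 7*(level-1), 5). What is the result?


raw_rate = 90 - 7 * (5 - 1)
= 90 - 7 * 4
= 90 - 28
= 62
Apply floor: max(62, 5) = 62%

62%


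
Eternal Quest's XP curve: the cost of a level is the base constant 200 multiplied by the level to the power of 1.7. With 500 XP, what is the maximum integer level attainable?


XP = 200 * level^1.7, so level = (XP / 200)^(1/1.7)
= (500 / 200)^(1/1.7)
= 2.5^0.5882
= 1.7143
Floor: level = 1

level 1


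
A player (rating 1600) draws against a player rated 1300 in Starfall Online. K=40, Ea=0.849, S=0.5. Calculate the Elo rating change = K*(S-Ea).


Elo update: delta = K * (S - Ea), where S = 0.5 (draws)
S - Ea = 0.5 - 0.849 = -0.349
Rating change = 40 * -0.349
= -13.96

-13.96 rating points


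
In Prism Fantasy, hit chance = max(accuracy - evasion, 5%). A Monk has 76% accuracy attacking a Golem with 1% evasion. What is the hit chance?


accuracy - evasion = 76 - 1 = 75
Apply floor: max(75, 5) = 75
Hit chance = 75%

75%


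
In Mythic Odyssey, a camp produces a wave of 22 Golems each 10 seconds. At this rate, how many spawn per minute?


Spawns per minute = count * (60 / interval)
= 22 * (60 / 10)
= 22 * 6.0
= 132.0

132.0 per minute


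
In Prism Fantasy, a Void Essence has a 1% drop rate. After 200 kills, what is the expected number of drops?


Expected drops = kills * (drop_rate / 100)
= 200 * (1 / 100)
= 200 * 0.01
= 2.0

2.0 drops


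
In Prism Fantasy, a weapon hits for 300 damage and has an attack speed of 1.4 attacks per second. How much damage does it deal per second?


DPS = damage * attack_speed
= 300 * 1.4
= 420.0

420.0 DPS


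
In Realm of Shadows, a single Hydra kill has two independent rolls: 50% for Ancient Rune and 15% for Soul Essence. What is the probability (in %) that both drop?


For independent events, P(both) = P(A) * P(B)
= 50% * 15%
= 750 / 100 %
= 7.5%

7.5%


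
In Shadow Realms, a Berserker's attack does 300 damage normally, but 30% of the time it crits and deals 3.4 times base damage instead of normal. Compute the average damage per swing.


E[dmg] = base * (1 + crit_chance * (crit_mult - 1))
cc as decimal = 30/100 = 0.3
cm - 1 = 3.4 - 1 = 2.4
Bonus factor = 0.3 * 2.4 = 0.72
Total multiplier = 1 + 0.72 = 1.72
Expected damage = 300 * 1.72 = 516.00

516.00 damage


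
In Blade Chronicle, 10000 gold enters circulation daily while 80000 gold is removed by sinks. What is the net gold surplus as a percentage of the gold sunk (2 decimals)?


Net gold = 10000 - 80000 = -70000
Inflation rate = net / sunk * 100 = -70000 / 80000 * 100
= -0.875 * 100
= -87.50%

-87.50%


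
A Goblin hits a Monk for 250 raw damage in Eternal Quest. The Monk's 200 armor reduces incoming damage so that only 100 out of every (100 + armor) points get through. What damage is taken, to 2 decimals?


actual = 250 * 100 / (100 + 200)
= 250 * 100 / 300
= 25000 / 300
= 83.33

83.33 damage


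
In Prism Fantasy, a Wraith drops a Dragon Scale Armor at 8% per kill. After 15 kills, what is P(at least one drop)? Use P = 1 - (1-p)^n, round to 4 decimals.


P(at least one) = 1 - P(none) = 1 - (1-p)^n
p = 8/100 = 0.08
1 - p = 0.92
(1 - p)^15 = 0.92^15 = 0.286297
P(at least one) = 1 - 0.286297 = 0.7137

0.7137


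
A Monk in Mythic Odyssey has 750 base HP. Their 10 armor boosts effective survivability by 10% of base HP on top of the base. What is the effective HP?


EHP = 750 * (1 + 10/100)
= 750 * (1 + 0.1)
= 750 * 1.1
= 825.0

825.0 EHP


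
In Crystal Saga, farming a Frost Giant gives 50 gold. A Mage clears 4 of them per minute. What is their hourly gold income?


Gold per minute = 50 * 4 = 200
Gold per hour = 200 * 60 = 12000

12000 gold/hour


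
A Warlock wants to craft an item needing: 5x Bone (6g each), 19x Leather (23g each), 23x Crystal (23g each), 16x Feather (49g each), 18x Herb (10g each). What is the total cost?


Cost breakdown:
  Bone: 5 * 6 = 30
  Leather: 19 * 23 = 437
  Crystal: 23 * 23 = 529
  Feather: 16 * 49 = 784
  Herb: 18 * 10 = 180
Total = 30 + 437 + 529 + 784 + 180 = 1960

1960 gold


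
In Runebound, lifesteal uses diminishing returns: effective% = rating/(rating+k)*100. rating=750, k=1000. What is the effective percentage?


effective% = rating / (rating + k) * 100
= 750 / (750 + 1000) * 100
= 750 / 1750 * 100
= 0.428571 * 100
= 42.86%

42.86%


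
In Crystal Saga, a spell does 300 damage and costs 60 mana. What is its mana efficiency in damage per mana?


Efficiency = damage / mana
= 300 / 60
= 5.00

5.00 dmg/mana


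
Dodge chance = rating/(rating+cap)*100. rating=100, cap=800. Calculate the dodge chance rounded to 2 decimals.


dodge% = 100 / (100 + 800) * 100
= 100 / 900 * 100
= 0.111111 * 100
= 11.11%

11.11%


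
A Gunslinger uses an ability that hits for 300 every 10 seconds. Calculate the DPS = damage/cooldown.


DPS = damage / cooldown
= 300 / 10
= 30.00

30.00 DPS


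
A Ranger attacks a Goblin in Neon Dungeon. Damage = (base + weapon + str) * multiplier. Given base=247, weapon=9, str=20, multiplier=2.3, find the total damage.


Sum base + weapon + str = 247 + 9 + 20 = 276
Multiply by 2.3:
276 * 2.3 = 634.8

634.8 damage


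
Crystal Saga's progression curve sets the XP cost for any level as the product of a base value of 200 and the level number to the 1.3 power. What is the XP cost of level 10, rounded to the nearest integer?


XP = 200 * level^1.3
Substitute level = 10:
XP = 200 * 10^1.3
= 200 * 19.9526
= 3991

3991 XP


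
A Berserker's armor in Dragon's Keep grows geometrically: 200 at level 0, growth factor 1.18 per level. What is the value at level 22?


value = base * growth^level
= 200 * 1.18^22
= 200 * 38.142061
= 7628.41

7628.41 armor


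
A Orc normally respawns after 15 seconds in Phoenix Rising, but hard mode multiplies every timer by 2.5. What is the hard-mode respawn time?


Respawn time = base * multiplier
= 15 * 2.5
= 37.5 seconds

37.5 seconds


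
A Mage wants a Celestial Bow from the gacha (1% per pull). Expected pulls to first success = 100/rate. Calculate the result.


Expected pulls for a geometric distribution = 1/p = 100 / rate%
= 100 / 1
= 100.0

100.0 pulls


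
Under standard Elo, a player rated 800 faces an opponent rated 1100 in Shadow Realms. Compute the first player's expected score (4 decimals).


Elo expected score: Ea = 1/(1 + 10^((Rb-Ra)/400))
Rb - Ra = 1100 - 800 = 300
(Rb-Ra)/400 = 300/400 = 0.75
10^0.75 = 5.623413
Ea = 1/(1 + 5.623413) = 1/6.623413 = 0.1510

0.1510


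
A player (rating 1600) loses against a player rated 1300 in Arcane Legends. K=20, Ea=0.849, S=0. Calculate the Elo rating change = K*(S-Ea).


Elo update: delta = K * (S - Ea), where S = 0 (loses)
S - Ea = 0 - 0.849 = -0.849
Rating change = 20 * -0.849
= -16.98

-16.98 rating points


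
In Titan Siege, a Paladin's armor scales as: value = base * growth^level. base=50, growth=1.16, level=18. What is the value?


value = base * growth^level
= 50 * 1.16^18
= 50 * 14.462514
= 723.13

723.13 armor


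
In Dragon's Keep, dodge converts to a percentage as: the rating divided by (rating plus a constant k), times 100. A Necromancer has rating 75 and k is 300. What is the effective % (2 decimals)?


effective% = rating / (rating + k) * 100
= 75 / (75 + 300) * 100
= 75 / 375 * 100
= 0.2 * 100
= 20.00%

20.00%


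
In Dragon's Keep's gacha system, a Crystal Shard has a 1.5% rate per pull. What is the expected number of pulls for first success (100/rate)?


Expected pulls for a geometric distribution = 1/p = 100 / rate%
= 100 / 1.5
= 66.67

66.67 pulls


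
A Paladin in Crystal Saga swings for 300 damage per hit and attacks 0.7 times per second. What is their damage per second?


DPS = damage * attack_speed
= 300 * 0.7
= 210.0

210.0 DPS


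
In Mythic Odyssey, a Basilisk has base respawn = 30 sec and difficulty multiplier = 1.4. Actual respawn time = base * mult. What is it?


Respawn time = base * multiplier
= 30 * 1.4
= 42.0 seconds

42.0 seconds


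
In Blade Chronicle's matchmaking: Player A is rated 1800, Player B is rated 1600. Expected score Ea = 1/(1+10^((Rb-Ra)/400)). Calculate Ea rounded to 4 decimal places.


Elo expected score: Ea = 1/(1 + 10^((Rb-Ra)/400))
Rb - Ra = 1600 - 1800 = -200
(Rb-Ra)/400 = -200/400 = -0.5
10^-0.5 = 0.316228
Ea = 1/(1 + 0.316228) = 1/1.316228 = 0.7597

0.7597


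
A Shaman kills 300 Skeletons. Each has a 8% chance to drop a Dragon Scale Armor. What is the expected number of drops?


Expected drops = kills * (drop_rate / 100)
= 300 * (8 / 100)
= 300 * 0.08
= 24.0

24.0 drops


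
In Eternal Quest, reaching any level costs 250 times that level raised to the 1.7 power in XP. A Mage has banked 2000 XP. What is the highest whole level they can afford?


XP = 250 * level^1.7, so level = (XP / 250)^(1/1.7)
= (2000 / 250)^(1/1.7)
= 8.0^0.5882
= 3.398
Floor: level = 3

level 3


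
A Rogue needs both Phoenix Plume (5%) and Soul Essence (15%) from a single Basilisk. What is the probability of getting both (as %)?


For independent events, P(both) = P(A) * P(B)
= 5% * 15%
= 75 / 100 %
= 0.75%

0.75%


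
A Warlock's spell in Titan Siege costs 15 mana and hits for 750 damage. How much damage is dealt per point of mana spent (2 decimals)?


Efficiency = damage / mana
= 750 / 15
= 50.00

50.00 dmg/mana


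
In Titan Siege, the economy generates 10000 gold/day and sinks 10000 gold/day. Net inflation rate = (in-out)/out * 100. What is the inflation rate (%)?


Net gold = 10000 - 10000 = 0
Inflation rate = net / sunk * 100 = 0 / 10000 * 100
= 0.0 * 100
= 0.00%

0.00%


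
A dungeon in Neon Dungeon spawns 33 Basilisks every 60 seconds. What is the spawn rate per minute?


Spawns per minute = count * (60 / interval)
= 33 * (60 / 60)
= 33 * 1.0
= 33.0

33.0 per minute


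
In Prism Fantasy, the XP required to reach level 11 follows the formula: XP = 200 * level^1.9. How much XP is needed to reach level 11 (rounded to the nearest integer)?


XP = 200 * level^1.9
Substitute level = 11:
XP = 200 * 11^1.9
= 200 * 95.202
= 19040

19040 XP


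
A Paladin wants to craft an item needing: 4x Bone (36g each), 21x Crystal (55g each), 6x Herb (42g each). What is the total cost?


Cost breakdown:
  Bone: 4 * 36 = 144
  Crystal: 21 * 55 = 1155
  Herb: 6 * 42 = 252
Total = 144 + 1155 + 252 = 1551

1551 gold


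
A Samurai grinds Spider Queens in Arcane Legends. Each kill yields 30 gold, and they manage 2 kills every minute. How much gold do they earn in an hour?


Gold per minute = 30 * 2 = 60
Gold per hour = 60 * 60 = 3600

3600 gold/hour


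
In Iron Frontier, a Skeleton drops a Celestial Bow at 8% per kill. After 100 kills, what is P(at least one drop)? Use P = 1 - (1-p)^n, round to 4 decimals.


P(at least one) = 1 - P(none) = 1 - (1-p)^n
p = 8/100 = 0.08
1 - p = 0.92
(1 - p)^100 = 0.92^100 = 0.000239
P(at least one) = 1 - 0.000239 = 0.9998

0.9998


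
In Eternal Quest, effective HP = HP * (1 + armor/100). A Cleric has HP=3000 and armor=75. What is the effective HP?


EHP = 3000 * (1 + 75/100)
= 3000 * (1 + 0.75)
= 3000 * 1.75
= 5250.0

5250.0 EHP


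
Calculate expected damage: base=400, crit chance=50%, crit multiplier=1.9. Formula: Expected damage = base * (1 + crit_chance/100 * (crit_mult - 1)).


E[dmg] = base * (1 + crit_chance * (crit_mult - 1))
cc as decimal = 50/100 = 0.5
cm - 1 = 1.9 - 1 = 0.9
Bonus factor = 0.5 * 0.9 = 0.45
Total multiplier = 1 + 0.45 = 1.45
Expected damage = 400 * 1.45 = 580.00

580.00 damage


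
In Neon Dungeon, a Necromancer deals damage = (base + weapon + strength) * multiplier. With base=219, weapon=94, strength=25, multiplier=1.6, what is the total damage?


Sum base + weapon + str = 219 + 94 + 25 = 338
Multiply by 1.6:
338 * 1.6 = 540.8

540.8 damage


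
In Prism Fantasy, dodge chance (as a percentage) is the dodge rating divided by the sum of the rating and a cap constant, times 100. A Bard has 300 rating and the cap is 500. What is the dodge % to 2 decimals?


dodge% = 300 / (300 + 500) * 100
= 300 / 800 * 100
= 0.375 * 100
= 37.50%

37.50%


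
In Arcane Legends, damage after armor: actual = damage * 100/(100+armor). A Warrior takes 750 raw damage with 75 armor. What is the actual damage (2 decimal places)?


actual = 750 * 100 / (100 + 75)
= 750 * 100 / 175
= 75000 / 175
= 428.57

428.57 damage


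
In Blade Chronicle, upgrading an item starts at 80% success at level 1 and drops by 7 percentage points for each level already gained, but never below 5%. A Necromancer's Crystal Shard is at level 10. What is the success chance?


raw_rate = 80 - 7 * (10 - 1)
= 80 - 7 * 9
= 80 - 63
= 17
Apply floor: max(17, 5) = 17%

17%


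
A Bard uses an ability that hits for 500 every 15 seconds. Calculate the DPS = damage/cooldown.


DPS = damage / cooldown
= 500 / 15
= 33.33

33.33 DPS


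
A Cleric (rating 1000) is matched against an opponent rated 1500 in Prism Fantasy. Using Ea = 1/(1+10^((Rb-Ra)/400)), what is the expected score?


Elo expected score: Ea = 1/(1 + 10^((Rb-Ra)/400))
Rb - Ra = 1500 - 1000 = 500
(Rb-Ra)/400 = 500/400 = 1.25
10^1.25 = 17.782794
Ea = 1/(1 + 17.782794) = 1/18.782794 = 0.0532

0.0532


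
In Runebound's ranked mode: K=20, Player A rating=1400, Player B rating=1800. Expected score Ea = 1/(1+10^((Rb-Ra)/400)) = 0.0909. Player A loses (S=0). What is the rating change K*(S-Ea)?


Elo update: delta = K * (S - Ea), where S = 0 (loses)
S - Ea = 0 - 0.0909 = -0.0909
Rating change = 20 * -0.0909
= -1.82

-1.82 rating points


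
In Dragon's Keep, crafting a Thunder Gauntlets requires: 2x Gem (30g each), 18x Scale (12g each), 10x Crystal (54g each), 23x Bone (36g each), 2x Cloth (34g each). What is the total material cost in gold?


Cost breakdown:
  Gem: 2 * 30 = 60
  Scale: 18 * 12 = 216
  Crystal: 10 * 54 = 540
  Bone: 23 * 36 = 828
  Cloth: 2 * 34 = 68
Total = 60 + 216 + 540 + 828 + 68 = 1712

1712 gold


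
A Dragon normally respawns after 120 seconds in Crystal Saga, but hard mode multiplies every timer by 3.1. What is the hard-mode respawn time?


Respawn time = base * multiplier
= 120 * 3.1
= 372.0 seconds

372.0 seconds


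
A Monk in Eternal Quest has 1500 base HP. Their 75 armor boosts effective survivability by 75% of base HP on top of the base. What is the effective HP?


EHP = 1500 * (1 + 75/100)
= 1500 * (1 + 0.75)
= 1500 * 1.75
= 2625.0

2625.0 EHP


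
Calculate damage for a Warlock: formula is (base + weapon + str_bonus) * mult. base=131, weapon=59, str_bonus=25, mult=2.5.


Sum base + weapon + str = 131 + 59 + 25 = 215
Multiply by 2.5:
215 * 2.5 = 537.5

537.5 damage


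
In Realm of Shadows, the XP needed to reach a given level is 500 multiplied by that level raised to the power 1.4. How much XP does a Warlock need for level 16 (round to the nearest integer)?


XP = 500 * level^1.4
Substitute level = 16:
XP = 500 * 16^1.4
= 500 * 48.5029
= 24251

24251 XP


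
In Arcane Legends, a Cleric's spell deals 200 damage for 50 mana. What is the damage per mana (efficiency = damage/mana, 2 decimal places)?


Efficiency = damage / mana
= 200 / 50
= 4.00

4.00 dmg/mana


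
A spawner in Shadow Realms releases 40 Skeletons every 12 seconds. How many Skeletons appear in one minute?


Spawns per minute = count * (60 / interval)
= 40 * (60 / 12)
= 40 * 5.0
= 200.0

200.0 per minute


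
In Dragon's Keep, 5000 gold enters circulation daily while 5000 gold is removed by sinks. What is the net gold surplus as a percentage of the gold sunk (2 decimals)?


Net gold = 5000 - 5000 = 0
Inflation rate = net / sunk * 100 = 0 / 5000 * 100
= 0.0 * 100
= 0.00%

0.00%


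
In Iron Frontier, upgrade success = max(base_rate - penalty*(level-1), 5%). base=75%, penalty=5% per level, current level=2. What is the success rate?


raw_rate = 75 - 5 * (2 - 1)
= 75 - 5 * 1
= 75 - 5
= 70
Apply floor: max(70, 5) = 70%

70%


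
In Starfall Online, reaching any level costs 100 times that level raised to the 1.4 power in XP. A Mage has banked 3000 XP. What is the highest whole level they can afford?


XP = 100 * level^1.4, so level = (XP / 100)^(1/1.4)
= (3000 / 100)^(1/1.4)
= 30.0^0.7143
= 11.3524
Floor: level = 11

level 11


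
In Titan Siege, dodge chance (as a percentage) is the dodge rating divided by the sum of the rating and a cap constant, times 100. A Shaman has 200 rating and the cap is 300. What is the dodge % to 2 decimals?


dodge% = 200 / (200 + 300) * 100
= 200 / 500 * 100
= 0.4 * 100
= 40.00%

40.00%


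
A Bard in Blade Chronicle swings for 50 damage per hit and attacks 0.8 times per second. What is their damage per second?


DPS = damage * attack_speed
= 50 * 0.8
= 40.0

40.0 DPS


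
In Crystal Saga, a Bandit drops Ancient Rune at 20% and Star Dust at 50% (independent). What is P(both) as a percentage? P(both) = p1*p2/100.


For independent events, P(both) = P(A) * P(B)
= 20% * 50%
= 1000 / 100 %
= 10.0%

10.0%


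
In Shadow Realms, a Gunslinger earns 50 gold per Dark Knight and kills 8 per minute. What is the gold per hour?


Gold per minute = 50 * 8 = 400
Gold per hour = 400 * 60 = 24000

24000 gold/hour


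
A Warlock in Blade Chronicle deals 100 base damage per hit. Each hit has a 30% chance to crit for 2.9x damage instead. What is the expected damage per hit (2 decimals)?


E[dmg] = base * (1 + crit_chance * (crit_mult - 1))
cc as decimal = 30/100 = 0.3
cm - 1 = 2.9 - 1 = 1.9
Bonus factor = 0.3 * 1.9 = 0.57
Total multiplier = 1 + 0.57 = 1.57
Expected damage = 100 * 1.57 = 157.00

157.00 damage


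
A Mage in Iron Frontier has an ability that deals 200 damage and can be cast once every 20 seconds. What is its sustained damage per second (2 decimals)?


DPS = damage / cooldown
= 200 / 20
= 10.00

10.00 DPS


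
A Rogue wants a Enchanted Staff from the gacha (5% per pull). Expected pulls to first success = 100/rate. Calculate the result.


Expected pulls for a geometric distribution = 1/p = 100 / rate%
= 100 / 5
= 20.0

20.0 pulls


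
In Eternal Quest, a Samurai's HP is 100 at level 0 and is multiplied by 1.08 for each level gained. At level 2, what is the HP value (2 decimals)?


value = base * growth^level
= 100 * 1.08^2
= 100 * 1.1664
= 116.64

116.64 HP


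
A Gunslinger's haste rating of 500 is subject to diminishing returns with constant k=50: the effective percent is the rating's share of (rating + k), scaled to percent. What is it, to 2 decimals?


effective% = rating / (rating + k) * 100
= 500 / (500 + 50) * 100
= 500 / 550 * 100
= 0.909091 * 100
= 90.91%

90.91%


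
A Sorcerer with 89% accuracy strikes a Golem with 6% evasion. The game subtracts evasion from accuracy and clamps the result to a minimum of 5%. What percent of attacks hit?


accuracy - evasion = 89 - 6 = 83
Apply floor: max(83, 5) = 83
Hit chance = 83%

83%


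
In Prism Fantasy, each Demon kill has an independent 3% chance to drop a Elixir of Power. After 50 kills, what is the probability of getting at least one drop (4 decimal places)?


P(at least one) = 1 - P(none) = 1 - (1-p)^n
p = 3/100 = 0.03
1 - p = 0.97
(1 - p)^50 = 0.97^50 = 0.218065
P(at least one) = 1 - 0.218065 = 0.7819

0.7819


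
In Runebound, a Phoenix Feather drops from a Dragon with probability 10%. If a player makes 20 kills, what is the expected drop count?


Expected drops = kills * (drop_rate / 100)
= 20 * (10 / 100)
= 20 * 0.1
= 2.0

2.0 drops


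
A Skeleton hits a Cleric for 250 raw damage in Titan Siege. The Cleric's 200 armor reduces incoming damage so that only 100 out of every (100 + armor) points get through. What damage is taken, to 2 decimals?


actual = 250 * 100 / (100 + 200)
= 250 * 100 / 300
= 25000 / 300
= 83.33

83.33 damage


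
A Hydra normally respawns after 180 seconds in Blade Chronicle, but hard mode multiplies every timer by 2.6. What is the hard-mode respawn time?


Respawn time = base * multiplier
= 180 * 2.6
= 468.0 seconds

468.0 seconds


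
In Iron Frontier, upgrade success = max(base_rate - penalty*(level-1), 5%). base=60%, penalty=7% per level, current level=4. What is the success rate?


raw_rate = 60 - 7 * (4 - 1)
= 60 - 7 * 3
= 60 - 21
= 39
Apply floor: max(39, 5) = 39%

39%


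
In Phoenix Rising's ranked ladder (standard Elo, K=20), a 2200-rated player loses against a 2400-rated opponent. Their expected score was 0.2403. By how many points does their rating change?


Elo update: delta = K * (S - Ea), where S = 0 (loses)
S - Ea = 0 - 0.2403 = -0.2403
Rating change = 20 * -0.2403
= -4.81

-4.81 rating points


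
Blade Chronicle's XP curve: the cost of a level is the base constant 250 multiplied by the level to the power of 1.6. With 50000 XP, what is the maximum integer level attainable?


XP = 250 * level^1.6, so level = (XP / 250)^(1/1.6)
= (50000 / 250)^(1/1.6)
= 200.0^0.625
= 27.4248
Floor: level = 27

level 27


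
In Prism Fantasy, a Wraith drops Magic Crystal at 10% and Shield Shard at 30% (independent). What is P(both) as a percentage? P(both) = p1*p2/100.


For independent events, P(both) = P(A) * P(B)
= 10% * 30%
= 300 / 100 %
= 3.0%

3.0%


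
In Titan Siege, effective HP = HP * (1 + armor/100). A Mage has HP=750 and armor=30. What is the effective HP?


EHP = 750 * (1 + 30/100)
= 750 * (1 + 0.3)
= 750 * 1.3
= 975.0

975.0 EHP


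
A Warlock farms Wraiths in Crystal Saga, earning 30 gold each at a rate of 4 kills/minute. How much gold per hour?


Gold per minute = 30 * 4 = 120
Gold per hour = 120 * 60 = 7200

7200 gold/hour


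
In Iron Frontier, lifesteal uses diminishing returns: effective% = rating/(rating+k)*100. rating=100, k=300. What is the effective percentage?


effective% = rating / (rating + k) * 100
= 100 / (100 + 300) * 100
= 100 / 400 * 100
= 0.25 * 100
= 25.00%

25.00%


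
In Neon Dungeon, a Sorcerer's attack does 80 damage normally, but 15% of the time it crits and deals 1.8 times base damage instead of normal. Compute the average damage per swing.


E[dmg] = base * (1 + crit_chance * (crit_mult - 1))
cc as decimal = 15/100 = 0.15
cm - 1 = 1.8 - 1 = 0.8
Bonus factor = 0.15 * 0.8 = 0.12
Total multiplier = 1 + 0.12 = 1.12
Expected damage = 80 * 1.12 = 89.60

89.60 damage


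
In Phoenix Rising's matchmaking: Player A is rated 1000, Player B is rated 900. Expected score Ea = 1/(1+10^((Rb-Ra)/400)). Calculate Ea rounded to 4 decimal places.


Elo expected score: Ea = 1/(1 + 10^((Rb-Ra)/400))
Rb - Ra = 900 - 1000 = -100
(Rb-Ra)/400 = -100/400 = -0.25
10^-0.25 = 0.562341
Ea = 1/(1 + 0.562341) = 1/1.562341 = 0.6401

0.6401


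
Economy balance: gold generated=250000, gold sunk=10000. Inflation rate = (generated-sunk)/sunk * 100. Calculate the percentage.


Net gold = 250000 - 10000 = 240000
Inflation rate = net / sunk * 100 = 240000 / 10000 * 100
= 24.0 * 100
= 2400.00%

2400.00%


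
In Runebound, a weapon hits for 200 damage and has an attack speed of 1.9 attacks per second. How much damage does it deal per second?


DPS = damage * attack_speed
= 200 * 1.9
= 380.0

380.0 DPS


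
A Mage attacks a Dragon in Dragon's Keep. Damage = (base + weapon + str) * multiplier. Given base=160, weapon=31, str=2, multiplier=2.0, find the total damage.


Sum base + weapon + str = 160 + 31 + 2 = 193
Multiply by 2.0:
193 * 2.0 = 386.0

386.0 damage


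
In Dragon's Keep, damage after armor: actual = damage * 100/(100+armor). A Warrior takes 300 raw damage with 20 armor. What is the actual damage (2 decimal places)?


actual = 300 * 100 / (100 + 20)
= 300 * 100 / 120
= 30000 / 120
= 250.00

250.00 damage


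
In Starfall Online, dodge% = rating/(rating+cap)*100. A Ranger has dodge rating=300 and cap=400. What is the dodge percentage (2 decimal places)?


dodge% = 300 / (300 + 400) * 100
= 300 / 700 * 100
= 0.428571 * 100
= 42.86%

42.86%


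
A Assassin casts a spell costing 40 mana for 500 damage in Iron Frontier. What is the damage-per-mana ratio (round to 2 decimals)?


Efficiency = damage / mana
= 500 / 40
= 12.50

12.50 dmg/mana


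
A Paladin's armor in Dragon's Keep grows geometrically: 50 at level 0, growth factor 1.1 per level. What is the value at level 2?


value = base * growth^level
= 50 * 1.1^2
= 50 * 1.21
= 60.50

60.50 armor


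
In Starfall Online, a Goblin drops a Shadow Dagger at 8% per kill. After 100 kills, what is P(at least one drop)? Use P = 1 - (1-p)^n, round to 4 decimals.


P(at least one) = 1 - P(none) = 1 - (1-p)^n
p = 8/100 = 0.08
1 - p = 0.92
(1 - p)^100 = 0.92^100 = 0.000239
P(at least one) = 1 - 0.000239 = 0.9998

0.9998


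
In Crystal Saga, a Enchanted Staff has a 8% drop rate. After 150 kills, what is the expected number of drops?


Expected drops = kills * (drop_rate / 100)
= 150 * (8 / 100)
= 150 * 0.08
= 12.0

12.0 drops


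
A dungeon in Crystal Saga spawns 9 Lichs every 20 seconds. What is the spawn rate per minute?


Spawns per minute = count * (60 / interval)
= 9 * (60 / 20)
= 9 * 3.0
= 27.0

27.0 per minute


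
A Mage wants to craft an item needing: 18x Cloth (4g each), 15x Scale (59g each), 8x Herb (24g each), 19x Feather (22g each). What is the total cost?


Cost breakdown:
  Cloth: 18 * 4 = 72
  Scale: 15 * 59 = 885
  Herb: 8 * 24 = 192
  Feather: 19 * 22 = 418
Total = 72 + 885 + 192 + 418 = 1567

1567 gold


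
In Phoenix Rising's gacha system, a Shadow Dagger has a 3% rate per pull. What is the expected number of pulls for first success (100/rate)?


Expected pulls for a geometric distribution = 1/p = 100 / rate%
= 100 / 3
= 33.33

33.33 pulls


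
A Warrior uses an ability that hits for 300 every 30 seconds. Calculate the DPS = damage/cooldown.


DPS = damage / cooldown
= 300 / 30
= 10.00

10.00 DPS


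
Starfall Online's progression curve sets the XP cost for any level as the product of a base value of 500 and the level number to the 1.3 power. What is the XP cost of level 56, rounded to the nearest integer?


XP = 500 * level^1.3
Substitute level = 56:
XP = 500 * 56^1.3
= 500 * 187.346
= 93673

93673 XP


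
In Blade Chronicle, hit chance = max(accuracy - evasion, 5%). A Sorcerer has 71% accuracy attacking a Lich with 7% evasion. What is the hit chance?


accuracy - evasion = 71 - 7 = 64
Apply floor: max(64, 5) = 64
Hit chance = 64%

64%


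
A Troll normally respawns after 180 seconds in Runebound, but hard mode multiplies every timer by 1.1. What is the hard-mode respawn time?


Respawn time = base * multiplier
= 180 * 1.1
= 198.0 seconds

198.0 seconds


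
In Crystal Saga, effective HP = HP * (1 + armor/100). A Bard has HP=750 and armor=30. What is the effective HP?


EHP = 750 * (1 + 30/100)
= 750 * (1 + 0.3)
= 750 * 1.3
= 975.0

975.0 EHP


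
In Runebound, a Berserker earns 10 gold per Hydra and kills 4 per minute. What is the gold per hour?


Gold per minute = 10 * 4 = 40
Gold per hour = 40 * 60 = 2400

2400 gold/hour


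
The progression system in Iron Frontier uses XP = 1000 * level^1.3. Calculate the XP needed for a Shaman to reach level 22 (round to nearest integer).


XP = 1000 * level^1.3
Substitute level = 22:
XP = 1000 * 22^1.3
= 1000 * 55.6096
= 55610

55610 XP


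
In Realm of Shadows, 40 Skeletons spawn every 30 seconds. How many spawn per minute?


Spawns per minute = count * (60 / interval)
= 40 * (60 / 30)
= 40 * 2.0
= 80.0

80.0 per minute


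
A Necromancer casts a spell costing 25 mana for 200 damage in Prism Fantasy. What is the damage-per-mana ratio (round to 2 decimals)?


Efficiency = damage / mana
= 200 / 25
= 8.00

8.00 dmg/mana


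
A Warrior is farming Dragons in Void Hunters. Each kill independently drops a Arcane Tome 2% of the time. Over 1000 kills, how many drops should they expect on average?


Expected drops = kills * (drop_rate / 100)
= 1000 * (2 / 100)
= 1000 * 0.02
= 20.0

20.0 drops


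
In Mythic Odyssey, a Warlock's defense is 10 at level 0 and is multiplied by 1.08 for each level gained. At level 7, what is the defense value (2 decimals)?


value = base * growth^level
= 10 * 1.08^7
= 10 * 1.713824
= 17.14

17.14 defense


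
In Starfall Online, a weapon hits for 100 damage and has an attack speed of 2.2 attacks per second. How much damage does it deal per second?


DPS = damage * attack_speed
= 100 * 2.2
= 220.0

220.0 DPS


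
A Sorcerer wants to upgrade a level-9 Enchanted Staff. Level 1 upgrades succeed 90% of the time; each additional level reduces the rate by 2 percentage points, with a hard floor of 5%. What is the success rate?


raw_rate = 90 - 2 * (9 - 1)
= 90 - 2 * 8
= 90 - 16
= 74
Apply floor: max(74, 5) = 74%

74%


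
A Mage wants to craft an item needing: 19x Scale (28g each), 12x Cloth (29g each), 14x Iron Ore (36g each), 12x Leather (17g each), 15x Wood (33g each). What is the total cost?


Cost breakdown:
  Scale: 19 * 28 = 532
  Cloth: 12 * 29 = 348
  Iron Ore: 14 * 36 = 504
  Leather: 12 * 17 = 204
  Wood: 15 * 33 = 495
Total = 532 + 348 + 504 + 204 + 495 = 2083

2083 gold


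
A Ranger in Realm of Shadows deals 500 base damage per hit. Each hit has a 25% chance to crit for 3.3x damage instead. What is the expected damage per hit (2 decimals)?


E[dmg] = base * (1 + crit_chance * (crit_mult - 1))
cc as decimal = 25/100 = 0.25
cm - 1 = 3.3 - 1 = 2.3
Bonus factor = 0.25 * 2.3 = 0.575
Total multiplier = 1 + 0.575 = 1.575
Expected damage = 500 * 1.575 = 787.50

787.50 damage


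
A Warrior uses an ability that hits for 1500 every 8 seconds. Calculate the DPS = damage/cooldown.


DPS = damage / cooldown
= 1500 / 8
= 187.50

187.50 DPS


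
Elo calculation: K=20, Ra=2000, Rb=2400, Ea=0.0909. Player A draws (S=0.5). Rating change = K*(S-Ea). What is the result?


Elo update: delta = K * (S - Ea), where S = 0.5 (draws)
S - Ea = 0.5 - 0.0909 = 0.4091
Rating change = 20 * 0.4091
= 8.18

8.18 rating points


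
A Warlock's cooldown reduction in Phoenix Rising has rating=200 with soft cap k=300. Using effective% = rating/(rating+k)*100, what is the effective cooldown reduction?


effective% = rating / (rating + k) * 100
= 200 / (200 + 300) * 100
= 200 / 500 * 100
= 0.4 * 100
= 40.00%

40.00%


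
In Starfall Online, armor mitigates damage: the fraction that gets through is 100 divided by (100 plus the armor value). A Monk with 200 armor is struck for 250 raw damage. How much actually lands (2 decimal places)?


actual = 250 * 100 / (100 + 200)
= 250 * 100 / 300
= 25000 / 300
= 83.33

83.33 damage


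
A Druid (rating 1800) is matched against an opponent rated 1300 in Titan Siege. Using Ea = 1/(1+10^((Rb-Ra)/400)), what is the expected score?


Elo expected score: Ea = 1/(1 + 10^((Rb-Ra)/400))
Rb - Ra = 1300 - 1800 = -500
(Rb-Ra)/400 = -500/400 = -1.25
10^-1.25 = 0.056234
Ea = 1/(1 + 0.056234) = 1/1.056234 = 0.9468

0.9468


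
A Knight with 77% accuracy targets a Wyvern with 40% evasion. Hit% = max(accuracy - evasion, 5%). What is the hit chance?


accuracy - evasion = 77 - 40 = 37
Apply floor: max(37, 5) = 37
Hit chance = 37%

37%


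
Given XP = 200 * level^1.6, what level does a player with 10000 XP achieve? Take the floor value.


XP = 200 * level^1.6, so level = (XP / 200)^(1/1.6)
= (10000 / 200)^(1/1.6)
= 50.0^0.625
= 11.5307
Floor: level = 11

level 11


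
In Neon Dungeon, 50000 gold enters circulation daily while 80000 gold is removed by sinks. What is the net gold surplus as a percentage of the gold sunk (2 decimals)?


Net gold = 50000 - 80000 = -30000
Inflation rate = net / sunk * 100 = -30000 / 80000 * 100
= -0.375 * 100
= -37.50%

-37.50%


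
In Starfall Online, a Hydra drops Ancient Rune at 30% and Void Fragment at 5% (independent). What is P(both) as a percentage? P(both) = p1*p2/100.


For independent events, P(both) = P(A) * P(B)
= 30% * 5%
= 150 / 100 %
= 1.5%

1.5%


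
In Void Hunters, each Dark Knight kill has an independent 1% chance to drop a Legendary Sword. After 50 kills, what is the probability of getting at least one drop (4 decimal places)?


P(at least one) = 1 - P(none) = 1 - (1-p)^n
p = 1/100 = 0.01
1 - p = 0.99
(1 - p)^50 = 0.99^50 = 0.605006
P(at least one) = 1 - 0.605006 = 0.3950

0.3950


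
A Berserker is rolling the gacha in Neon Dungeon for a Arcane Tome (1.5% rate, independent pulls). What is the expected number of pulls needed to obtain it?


Expected pulls for a geometric distribution = 1/p = 100 / rate%
= 100 / 1.5
= 66.67

66.67 pulls


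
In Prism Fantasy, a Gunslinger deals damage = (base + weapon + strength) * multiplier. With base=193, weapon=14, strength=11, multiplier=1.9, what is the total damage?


Sum base + weapon + str = 193 + 14 + 11 = 218
Multiply by 1.9:
218 * 1.9 = 414.2

414.2 damage


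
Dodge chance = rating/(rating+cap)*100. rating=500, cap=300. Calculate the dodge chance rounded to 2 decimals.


dodge% = 500 / (500 + 300) * 100
= 500 / 800 * 100
= 0.625 * 100
= 62.50%

62.50%


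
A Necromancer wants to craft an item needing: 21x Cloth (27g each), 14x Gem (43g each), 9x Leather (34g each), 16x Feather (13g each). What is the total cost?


Cost breakdown:
  Cloth: 21 * 27 = 567
  Gem: 14 * 43 = 602
  Leather: 9 * 34 = 306
  Feather: 16 * 13 = 208
Total = 567 + 602 + 306 + 208 = 1683

1683 gold


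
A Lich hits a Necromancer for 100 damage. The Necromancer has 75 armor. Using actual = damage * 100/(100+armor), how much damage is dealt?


actual = 100 * 100 / (100 + 75)
= 100 * 100 / 175
= 10000 / 175
= 57.14

57.14 damage


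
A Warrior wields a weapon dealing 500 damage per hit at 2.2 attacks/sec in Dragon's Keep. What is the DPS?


DPS = damage * attack_speed
= 500 * 2.2
= 1100.0

1100.0 DPS


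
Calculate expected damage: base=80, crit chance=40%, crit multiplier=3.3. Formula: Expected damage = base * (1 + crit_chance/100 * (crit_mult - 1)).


E[dmg] = base * (1 + crit_chance * (crit_mult - 1))
cc as decimal = 40/100 = 0.4
cm - 1 = 3.3 - 1 = 2.3
Bonus factor = 0.4 * 2.3 = 0.92
Total multiplier = 1 + 0.92 = 1.92
Expected damage = 80 * 1.92 = 153.60

153.60 damage


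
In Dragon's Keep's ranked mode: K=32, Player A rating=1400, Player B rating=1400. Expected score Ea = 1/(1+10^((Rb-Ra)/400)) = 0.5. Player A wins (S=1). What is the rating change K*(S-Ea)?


Elo update: delta = K * (S - Ea), where S = 1 (wins)
S - Ea = 1 - 0.5 = 0.5
Rating change = 32 * 0.5
= 16.00

16.00 rating points


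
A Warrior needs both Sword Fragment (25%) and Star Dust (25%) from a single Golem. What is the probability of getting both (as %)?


For independent events, P(both) = P(A) * P(B)
= 25% * 25%
= 625 / 100 %
= 6.25%

6.25%


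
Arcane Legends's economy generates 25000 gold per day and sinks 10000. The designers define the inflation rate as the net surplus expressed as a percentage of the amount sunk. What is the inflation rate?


Net gold = 25000 - 10000 = 15000
Inflation rate = net / sunk * 100 = 15000 / 10000 * 100
= 1.5 * 100
= 150.00%

150.00%


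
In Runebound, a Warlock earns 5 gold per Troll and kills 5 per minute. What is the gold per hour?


Gold per minute = 5 * 5 = 25
Gold per hour = 25 * 60 = 1500

1500 gold/hour
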